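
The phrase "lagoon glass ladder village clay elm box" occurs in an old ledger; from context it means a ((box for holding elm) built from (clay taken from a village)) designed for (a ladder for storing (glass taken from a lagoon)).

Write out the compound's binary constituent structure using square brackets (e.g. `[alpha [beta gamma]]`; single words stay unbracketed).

Whole compound: head "box" (specifically "village clay elm box"), modifier "lagoon glass ladder".
Within "lagoon glass ladder", the head is "ladder" and the modifier is "lagoon glass".
Within "lagoon glass", the head is "glass" and the modifier is "lagoon".
Within "village clay elm box", the head is "box" (specifically "elm box") and the modifier is "village clay".
Within "village clay", the head is "clay" and the modifier is "village".
Within "elm box", the head is "box" and the modifier is "elm".
Putting it together: [[[lagoon glass] ladder] [[village clay] [elm box]]].

[[[lagoon glass] ladder] [[village clay] [elm box]]]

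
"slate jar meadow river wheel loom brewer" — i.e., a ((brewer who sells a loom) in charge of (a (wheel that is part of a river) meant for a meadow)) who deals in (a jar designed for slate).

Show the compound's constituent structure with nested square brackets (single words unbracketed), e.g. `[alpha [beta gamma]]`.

[[slate jar] [[meadow [river wheel]] [loom brewer]]]

Whole compound: head "brewer" (specifically "meadow river wheel loom brewer"), modifier "slate jar".
"slate jar" → head "jar", modifier "slate".
"meadow river wheel loom brewer" → head "brewer" (specifically "loom brewer"), modifier "meadow river wheel".
"meadow river wheel" → head "wheel" (specifically "river wheel"), modifier "meadow".
"river wheel" → head "wheel", modifier "river".
"loom brewer" → head "brewer", modifier "loom".
Putting it together: [[slate jar] [[meadow [river wheel]] [loom brewer]]].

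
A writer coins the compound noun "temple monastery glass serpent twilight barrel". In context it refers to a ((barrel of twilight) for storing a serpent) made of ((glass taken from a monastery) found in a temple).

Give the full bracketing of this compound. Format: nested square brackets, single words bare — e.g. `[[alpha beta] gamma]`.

Whole compound: head "barrel" (specifically "serpent twilight barrel"), modifier "temple monastery glass".
"temple monastery glass" → head "glass" (specifically "monastery glass"), modifier "temple".
"monastery glass" → head "glass", modifier "monastery".
"serpent twilight barrel" → head "barrel" (specifically "twilight barrel"), modifier "serpent".
"twilight barrel" → head "barrel", modifier "twilight".
Putting it together: [[temple [monastery glass]] [serpent [twilight barrel]]].

[[temple [monastery glass]] [serpent [twilight barrel]]]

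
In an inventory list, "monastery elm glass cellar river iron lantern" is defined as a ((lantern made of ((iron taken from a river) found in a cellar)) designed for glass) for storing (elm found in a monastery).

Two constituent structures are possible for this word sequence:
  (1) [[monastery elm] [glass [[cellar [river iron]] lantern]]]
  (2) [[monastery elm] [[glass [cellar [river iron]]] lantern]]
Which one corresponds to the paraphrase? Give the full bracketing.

The paraphrase's head is the "lantern" part ("glass cellar river iron lantern"); its modifier is "monastery elm".
That top-level split, carried through the inner groups, gives [[monastery elm] [glass [[cellar [river iron]] lantern]]].

[[monastery elm] [glass [[cellar [river iron]] lantern]]]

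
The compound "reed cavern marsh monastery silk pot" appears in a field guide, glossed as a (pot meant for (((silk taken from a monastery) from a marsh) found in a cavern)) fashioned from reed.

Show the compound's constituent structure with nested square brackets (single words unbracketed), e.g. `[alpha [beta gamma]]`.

Whole compound: head "pot" (specifically "cavern marsh monastery silk pot"), modifier "reed".
Within "cavern marsh monastery silk pot", the head is "pot" and the modifier is "cavern marsh monastery silk".
Within "cavern marsh monastery silk", the head is "silk" (specifically "marsh monastery silk") and the modifier is "cavern".
Within "marsh monastery silk", the head is "silk" (specifically "monastery silk") and the modifier is "marsh".
Within "monastery silk", the head is "silk" and the modifier is "monastery".
Putting it together: [reed [[cavern [marsh [monastery silk]]] pot]].

[reed [[cavern [marsh [monastery silk]]] pot]]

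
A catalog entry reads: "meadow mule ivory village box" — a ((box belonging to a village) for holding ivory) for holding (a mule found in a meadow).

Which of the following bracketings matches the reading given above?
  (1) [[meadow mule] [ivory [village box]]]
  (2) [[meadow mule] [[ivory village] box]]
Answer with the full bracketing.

The paraphrase's head is the "box" part ("ivory village box"); its modifier is "meadow mule".
That top-level split, carried through the inner groups, gives [[meadow mule] [ivory [village box]]].

[[meadow mule] [ivory [village box]]]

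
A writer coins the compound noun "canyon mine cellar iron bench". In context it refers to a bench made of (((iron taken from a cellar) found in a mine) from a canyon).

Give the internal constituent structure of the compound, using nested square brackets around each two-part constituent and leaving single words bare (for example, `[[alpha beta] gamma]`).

Overall it is a kind of bench; the modifier is "canyon mine cellar iron".
Within "canyon mine cellar iron", the head is "iron" (specifically "mine cellar iron") and the modifier is "canyon".
Within "mine cellar iron", the head is "iron" (specifically "cellar iron") and the modifier is "mine".
Within "cellar iron", the head is "iron" and the modifier is "cellar".
So the structure is [[canyon [mine [cellar iron]]] bench].

[[canyon [mine [cellar iron]]] bench]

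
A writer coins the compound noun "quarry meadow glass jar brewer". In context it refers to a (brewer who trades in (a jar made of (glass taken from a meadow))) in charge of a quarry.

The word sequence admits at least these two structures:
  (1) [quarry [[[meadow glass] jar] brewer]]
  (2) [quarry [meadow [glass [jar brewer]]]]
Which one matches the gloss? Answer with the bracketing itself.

The paraphrase's head is the "brewer" part ("meadow glass jar brewer"); its modifier is "quarry".
That top-level split, carried through the inner groups, gives [quarry [[[meadow glass] jar] brewer]].

[quarry [[[meadow glass] jar] brewer]]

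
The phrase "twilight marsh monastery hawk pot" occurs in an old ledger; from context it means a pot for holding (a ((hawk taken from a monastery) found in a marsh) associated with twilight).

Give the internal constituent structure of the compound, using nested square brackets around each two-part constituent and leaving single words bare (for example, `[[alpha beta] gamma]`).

The outermost head in the paraphrase is "pot", modified by "twilight marsh monastery hawk".
Inside "twilight marsh monastery hawk": head "hawk" (specifically "marsh monastery hawk"), modifier "twilight".
Inside "marsh monastery hawk": head "hawk" (specifically "monastery hawk"), modifier "marsh".
Inside "monastery hawk": head "hawk", modifier "monastery".
So the structure is [[twilight [marsh [monastery hawk]]] pot].

[[twilight [marsh [monastery hawk]]] pot]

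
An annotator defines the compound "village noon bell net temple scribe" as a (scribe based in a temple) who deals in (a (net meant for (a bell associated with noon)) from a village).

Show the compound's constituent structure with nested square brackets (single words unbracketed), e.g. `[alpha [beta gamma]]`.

[[village [[noon bell] net]] [temple scribe]]

The outermost head in the paraphrase is "scribe" (specifically "temple scribe"), modified by "village noon bell net".
Inside "village noon bell net": head "net" (specifically "noon bell net"), modifier "village".
Inside "noon bell net": head "net", modifier "noon bell".
Inside "noon bell": head "bell", modifier "noon".
Inside "temple scribe": head "scribe", modifier "temple".
Assembled: [[village [[noon bell] net]] [temple scribe]].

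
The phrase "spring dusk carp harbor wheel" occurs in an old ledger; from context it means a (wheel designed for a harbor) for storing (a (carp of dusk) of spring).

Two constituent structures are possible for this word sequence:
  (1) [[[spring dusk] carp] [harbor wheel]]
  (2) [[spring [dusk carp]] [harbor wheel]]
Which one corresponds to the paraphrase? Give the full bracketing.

[[spring [dusk carp]] [harbor wheel]]

The paraphrase's head is the "wheel" part ("harbor wheel"); its modifier is "spring dusk carp".
That top-level split, carried through the inner groups, gives [[spring [dusk carp]] [harbor wheel]].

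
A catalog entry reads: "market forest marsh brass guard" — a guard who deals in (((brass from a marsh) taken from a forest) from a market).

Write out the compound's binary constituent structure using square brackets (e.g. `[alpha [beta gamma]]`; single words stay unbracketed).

Overall it is a kind of guard; the modifier is "market forest marsh brass".
Within "market forest marsh brass", the head is "brass" (specifically "forest marsh brass") and the modifier is "market".
Within "forest marsh brass", the head is "brass" (specifically "marsh brass") and the modifier is "forest".
Within "marsh brass", the head is "brass" and the modifier is "marsh".
Putting it together: [[market [forest [marsh brass]]] guard].

[[market [forest [marsh brass]]] guard]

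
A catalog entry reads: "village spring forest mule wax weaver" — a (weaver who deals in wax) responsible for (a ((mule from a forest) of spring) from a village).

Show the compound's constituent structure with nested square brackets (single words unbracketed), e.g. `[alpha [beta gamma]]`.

[[village [spring [forest mule]]] [wax weaver]]

At the top level: head "weaver" (specifically "wax weaver"); modifier "village spring forest mule".
Within "village spring forest mule", the head is "mule" (specifically "spring forest mule") and the modifier is "village".
Within "spring forest mule", the head is "mule" (specifically "forest mule") and the modifier is "spring".
Within "forest mule", the head is "mule" and the modifier is "forest".
Within "wax weaver", the head is "weaver" and the modifier is "wax".
Putting it together: [[village [spring [forest mule]]] [wax weaver]].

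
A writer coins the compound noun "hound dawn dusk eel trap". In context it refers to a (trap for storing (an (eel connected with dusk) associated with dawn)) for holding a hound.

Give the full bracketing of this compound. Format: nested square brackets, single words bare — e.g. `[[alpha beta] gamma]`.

Whole compound: head "trap" (specifically "dawn dusk eel trap"), modifier "hound".
Inside "dawn dusk eel trap": head "trap", modifier "dawn dusk eel".
Inside "dawn dusk eel": head "eel" (specifically "dusk eel"), modifier "dawn".
Inside "dusk eel": head "eel", modifier "dusk".
Assembled: [hound [[dawn [dusk eel]] trap]].

[hound [[dawn [dusk eel]] trap]]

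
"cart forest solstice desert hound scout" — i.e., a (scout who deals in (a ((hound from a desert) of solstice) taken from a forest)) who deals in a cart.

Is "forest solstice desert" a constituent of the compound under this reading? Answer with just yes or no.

no

The top-level split is [cart] [forest solstice desert hound scout]; the full structure is [cart [[forest [solstice [desert hound]]] scout]].
"forest solstice desert" straddles a constituent boundary, so it is not a single unit.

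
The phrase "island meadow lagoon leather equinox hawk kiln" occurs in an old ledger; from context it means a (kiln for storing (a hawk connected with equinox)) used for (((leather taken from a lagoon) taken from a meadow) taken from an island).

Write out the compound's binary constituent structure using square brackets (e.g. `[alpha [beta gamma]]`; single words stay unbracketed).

[[island [meadow [lagoon leather]]] [[equinox hawk] kiln]]

The outermost head in the paraphrase is "kiln" (specifically "equinox hawk kiln"), modified by "island meadow lagoon leather".
Within "island meadow lagoon leather", the head is "leather" (specifically "meadow lagoon leather") and the modifier is "island".
Within "meadow lagoon leather", the head is "leather" (specifically "lagoon leather") and the modifier is "meadow".
Within "lagoon leather", the head is "leather" and the modifier is "lagoon".
Within "equinox hawk kiln", the head is "kiln" and the modifier is "equinox hawk".
Within "equinox hawk", the head is "hawk" and the modifier is "equinox".
Putting it together: [[island [meadow [lagoon leather]]] [[equinox hawk] kiln]].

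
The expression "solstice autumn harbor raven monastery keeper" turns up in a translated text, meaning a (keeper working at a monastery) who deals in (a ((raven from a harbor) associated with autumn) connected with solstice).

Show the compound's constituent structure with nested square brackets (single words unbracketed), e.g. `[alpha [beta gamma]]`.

The outermost head in the paraphrase is "keeper" (specifically "monastery keeper"), modified by "solstice autumn harbor raven".
Inside "solstice autumn harbor raven": head "raven" (specifically "autumn harbor raven"), modifier "solstice".
Inside "autumn harbor raven": head "raven" (specifically "harbor raven"), modifier "autumn".
Inside "harbor raven": head "raven", modifier "harbor".
Inside "monastery keeper": head "keeper", modifier "monastery".
So the structure is [[solstice [autumn [harbor raven]]] [monastery keeper]].

[[solstice [autumn [harbor raven]]] [monastery keeper]]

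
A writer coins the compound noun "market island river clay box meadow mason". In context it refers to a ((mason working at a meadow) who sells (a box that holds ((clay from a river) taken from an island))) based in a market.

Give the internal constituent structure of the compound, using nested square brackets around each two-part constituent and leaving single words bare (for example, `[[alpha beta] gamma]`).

[market [[[island [river clay]] box] [meadow mason]]]

The outermost head in the paraphrase is "mason" (specifically "island river clay box meadow mason"), modified by "market".
Within "island river clay box meadow mason", the head is "mason" (specifically "meadow mason") and the modifier is "island river clay box".
Within "island river clay box", the head is "box" and the modifier is "island river clay".
Within "island river clay", the head is "clay" (specifically "river clay") and the modifier is "island".
Within "river clay", the head is "clay" and the modifier is "river".
Within "meadow mason", the head is "mason" and the modifier is "meadow".
So the structure is [market [[[island [river clay]] box] [meadow mason]]].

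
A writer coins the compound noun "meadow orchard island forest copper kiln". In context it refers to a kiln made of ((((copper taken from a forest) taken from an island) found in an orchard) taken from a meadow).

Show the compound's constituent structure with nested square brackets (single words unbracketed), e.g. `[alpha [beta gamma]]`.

Overall it is a kind of kiln; the modifier is "meadow orchard island forest copper".
Within "meadow orchard island forest copper", the head is "copper" (specifically "orchard island forest copper") and the modifier is "meadow".
Within "orchard island forest copper", the head is "copper" (specifically "island forest copper") and the modifier is "orchard".
Within "island forest copper", the head is "copper" (specifically "forest copper") and the modifier is "island".
Within "forest copper", the head is "copper" and the modifier is "forest".
Putting it together: [[meadow [orchard [island [forest copper]]]] kiln].

[[meadow [orchard [island [forest copper]]]] kiln]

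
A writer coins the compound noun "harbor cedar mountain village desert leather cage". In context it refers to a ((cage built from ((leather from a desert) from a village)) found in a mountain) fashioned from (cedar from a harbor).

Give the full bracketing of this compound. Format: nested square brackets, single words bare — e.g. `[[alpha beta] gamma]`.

At the top level: head "cage" (specifically "mountain village desert leather cage"); modifier "harbor cedar".
Within "harbor cedar", the head is "cedar" and the modifier is "harbor".
Within "mountain village desert leather cage", the head is "cage" (specifically "village desert leather cage") and the modifier is "mountain".
Within "village desert leather cage", the head is "cage" and the modifier is "village desert leather".
Within "village desert leather", the head is "leather" (specifically "desert leather") and the modifier is "village".
Within "desert leather", the head is "leather" and the modifier is "desert".
Putting it together: [[harbor cedar] [mountain [[village [desert leather]] cage]]].

[[harbor cedar] [mountain [[village [desert leather]] cage]]]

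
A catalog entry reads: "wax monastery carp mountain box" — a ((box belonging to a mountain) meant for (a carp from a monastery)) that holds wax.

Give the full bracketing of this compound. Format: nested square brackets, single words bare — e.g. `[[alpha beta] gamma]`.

Overall it is a kind of box (specifically "monastery carp mountain box"); the modifier is "wax".
Within "monastery carp mountain box", the head is "box" (specifically "mountain box") and the modifier is "monastery carp".
Within "monastery carp", the head is "carp" and the modifier is "monastery".
Within "mountain box", the head is "box" and the modifier is "mountain".
So the structure is [wax [[monastery carp] [mountain box]]].

[wax [[monastery carp] [mountain box]]]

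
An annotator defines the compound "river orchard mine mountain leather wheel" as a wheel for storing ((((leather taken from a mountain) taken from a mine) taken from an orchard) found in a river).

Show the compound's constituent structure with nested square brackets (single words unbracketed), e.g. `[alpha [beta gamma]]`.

The outermost head in the paraphrase is "wheel", modified by "river orchard mine mountain leather".
"river orchard mine mountain leather" → head "leather" (specifically "orchard mine mountain leather"), modifier "river".
"orchard mine mountain leather" → head "leather" (specifically "mine mountain leather"), modifier "orchard".
"mine mountain leather" → head "leather" (specifically "mountain leather"), modifier "mine".
"mountain leather" → head "leather", modifier "mountain".
Assembled: [[river [orchard [mine [mountain leather]]]] wheel].

[[river [orchard [mine [mountain leather]]]] wheel]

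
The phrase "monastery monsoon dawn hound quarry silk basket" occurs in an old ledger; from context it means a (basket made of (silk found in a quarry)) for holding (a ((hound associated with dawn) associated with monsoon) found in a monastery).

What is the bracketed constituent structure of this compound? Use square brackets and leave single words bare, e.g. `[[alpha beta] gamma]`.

[[monastery [monsoon [dawn hound]]] [[quarry silk] basket]]

At the top level: head "basket" (specifically "quarry silk basket"); modifier "monastery monsoon dawn hound".
"monastery monsoon dawn hound" → head "hound" (specifically "monsoon dawn hound"), modifier "monastery".
"monsoon dawn hound" → head "hound" (specifically "dawn hound"), modifier "monsoon".
"dawn hound" → head "hound", modifier "dawn".
"quarry silk basket" → head "basket", modifier "quarry silk".
"quarry silk" → head "silk", modifier "quarry".
Assembled: [[monastery [monsoon [dawn hound]]] [[quarry silk] basket]].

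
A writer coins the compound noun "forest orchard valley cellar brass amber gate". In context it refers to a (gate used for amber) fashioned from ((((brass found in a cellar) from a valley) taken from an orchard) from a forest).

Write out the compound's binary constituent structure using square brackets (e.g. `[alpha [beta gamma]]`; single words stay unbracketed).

Whole compound: head "gate" (specifically "amber gate"), modifier "forest orchard valley cellar brass".
Within "forest orchard valley cellar brass", the head is "brass" (specifically "orchard valley cellar brass") and the modifier is "forest".
Within "orchard valley cellar brass", the head is "brass" (specifically "valley cellar brass") and the modifier is "orchard".
Within "valley cellar brass", the head is "brass" (specifically "cellar brass") and the modifier is "valley".
Within "cellar brass", the head is "brass" and the modifier is "cellar".
Within "amber gate", the head is "gate" and the modifier is "amber".
Assembled: [[forest [orchard [valley [cellar brass]]]] [amber gate]].

[[forest [orchard [valley [cellar brass]]]] [amber gate]]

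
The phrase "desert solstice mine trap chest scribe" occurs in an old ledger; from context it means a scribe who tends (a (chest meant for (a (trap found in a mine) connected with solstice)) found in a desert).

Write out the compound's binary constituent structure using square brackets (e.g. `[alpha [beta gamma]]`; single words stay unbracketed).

[[desert [[solstice [mine trap]] chest]] scribe]

Overall it is a kind of scribe; the modifier is "desert solstice mine trap chest".
Inside "desert solstice mine trap chest": head "chest" (specifically "solstice mine trap chest"), modifier "desert".
Inside "solstice mine trap chest": head "chest", modifier "solstice mine trap".
Inside "solstice mine trap": head "trap" (specifically "mine trap"), modifier "solstice".
Inside "mine trap": head "trap", modifier "mine".
So the structure is [[desert [[solstice [mine trap]] chest]] scribe].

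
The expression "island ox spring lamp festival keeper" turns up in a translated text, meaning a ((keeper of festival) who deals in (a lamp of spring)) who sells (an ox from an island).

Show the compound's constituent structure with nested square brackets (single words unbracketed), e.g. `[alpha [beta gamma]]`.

[[island ox] [[spring lamp] [festival keeper]]]

The outermost head in the paraphrase is "keeper" (specifically "spring lamp festival keeper"), modified by "island ox".
"island ox" → head "ox", modifier "island".
"spring lamp festival keeper" → head "keeper" (specifically "festival keeper"), modifier "spring lamp".
"spring lamp" → head "lamp", modifier "spring".
"festival keeper" → head "keeper", modifier "festival".
Putting it together: [[island ox] [[spring lamp] [festival keeper]]].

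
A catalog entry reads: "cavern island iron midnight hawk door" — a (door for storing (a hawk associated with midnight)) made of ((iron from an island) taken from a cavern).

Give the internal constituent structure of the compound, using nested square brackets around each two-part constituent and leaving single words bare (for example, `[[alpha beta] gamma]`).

[[cavern [island iron]] [[midnight hawk] door]]

At the top level: head "door" (specifically "midnight hawk door"); modifier "cavern island iron".
Within "cavern island iron", the head is "iron" (specifically "island iron") and the modifier is "cavern".
Within "island iron", the head is "iron" and the modifier is "island".
Within "midnight hawk door", the head is "door" and the modifier is "midnight hawk".
Within "midnight hawk", the head is "hawk" and the modifier is "midnight".
Putting it together: [[cavern [island iron]] [[midnight hawk] door]].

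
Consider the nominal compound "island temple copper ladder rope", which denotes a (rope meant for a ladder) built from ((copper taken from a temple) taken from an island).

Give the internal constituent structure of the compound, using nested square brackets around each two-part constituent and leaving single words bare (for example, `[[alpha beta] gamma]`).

The outermost head in the paraphrase is "rope" (specifically "ladder rope"), modified by "island temple copper".
"island temple copper" → head "copper" (specifically "temple copper"), modifier "island".
"temple copper" → head "copper", modifier "temple".
"ladder rope" → head "rope", modifier "ladder".
So the structure is [[island [temple copper]] [ladder rope]].

[[island [temple copper]] [ladder rope]]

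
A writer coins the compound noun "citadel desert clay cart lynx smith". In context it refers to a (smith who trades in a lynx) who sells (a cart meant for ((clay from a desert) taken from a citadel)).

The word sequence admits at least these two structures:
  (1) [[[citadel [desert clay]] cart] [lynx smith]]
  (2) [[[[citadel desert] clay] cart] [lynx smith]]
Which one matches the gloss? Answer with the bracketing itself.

The paraphrase's head is the "smith" part ("lynx smith"); its modifier is "citadel desert clay cart".
That top-level split, carried through the inner groups, gives [[[citadel [desert clay]] cart] [lynx smith]].

[[[citadel [desert clay]] cart] [lynx smith]]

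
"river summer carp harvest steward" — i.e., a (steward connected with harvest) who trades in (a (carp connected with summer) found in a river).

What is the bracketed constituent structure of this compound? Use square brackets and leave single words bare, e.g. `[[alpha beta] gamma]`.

[[river [summer carp]] [harvest steward]]

Overall it is a kind of steward (specifically "harvest steward"); the modifier is "river summer carp".
Inside "river summer carp": head "carp" (specifically "summer carp"), modifier "river".
Inside "summer carp": head "carp", modifier "summer".
Inside "harvest steward": head "steward", modifier "harvest".
So the structure is [[river [summer carp]] [harvest steward]].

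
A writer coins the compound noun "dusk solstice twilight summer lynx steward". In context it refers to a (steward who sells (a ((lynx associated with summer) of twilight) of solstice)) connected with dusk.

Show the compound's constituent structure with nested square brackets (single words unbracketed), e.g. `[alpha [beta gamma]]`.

Overall it is a kind of steward (specifically "solstice twilight summer lynx steward"); the modifier is "dusk".
Within "solstice twilight summer lynx steward", the head is "steward" and the modifier is "solstice twilight summer lynx".
Within "solstice twilight summer lynx", the head is "lynx" (specifically "twilight summer lynx") and the modifier is "solstice".
Within "twilight summer lynx", the head is "lynx" (specifically "summer lynx") and the modifier is "twilight".
Within "summer lynx", the head is "lynx" and the modifier is "summer".
Putting it together: [dusk [[solstice [twilight [summer lynx]]] steward]].

[dusk [[solstice [twilight [summer lynx]]] steward]]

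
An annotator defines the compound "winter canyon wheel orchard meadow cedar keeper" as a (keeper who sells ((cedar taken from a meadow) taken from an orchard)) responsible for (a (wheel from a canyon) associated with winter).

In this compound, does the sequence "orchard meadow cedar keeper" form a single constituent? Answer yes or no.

yes

The paraphrase groups the words so that "orchard meadow cedar keeper" is one unit: it corresponds to a single parenthesized sub-phrase.
The full structure is [[winter [canyon wheel]] [[orchard [meadow cedar]] keeper]], in which [orchard meadow cedar keeper] is a constituent.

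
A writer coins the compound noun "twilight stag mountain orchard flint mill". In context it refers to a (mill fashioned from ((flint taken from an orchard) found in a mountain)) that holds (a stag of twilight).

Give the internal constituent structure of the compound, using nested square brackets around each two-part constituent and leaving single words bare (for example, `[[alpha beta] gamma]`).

[[twilight stag] [[mountain [orchard flint]] mill]]

Overall it is a kind of mill (specifically "mountain orchard flint mill"); the modifier is "twilight stag".
Within "twilight stag", the head is "stag" and the modifier is "twilight".
Within "mountain orchard flint mill", the head is "mill" and the modifier is "mountain orchard flint".
Within "mountain orchard flint", the head is "flint" (specifically "orchard flint") and the modifier is "mountain".
Within "orchard flint", the head is "flint" and the modifier is "orchard".
So the structure is [[twilight stag] [[mountain [orchard flint]] mill]].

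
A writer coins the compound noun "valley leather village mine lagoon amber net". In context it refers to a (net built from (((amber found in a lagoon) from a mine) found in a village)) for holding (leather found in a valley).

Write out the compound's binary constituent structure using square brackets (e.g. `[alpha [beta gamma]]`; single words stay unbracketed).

[[valley leather] [[village [mine [lagoon amber]]] net]]

At the top level: head "net" (specifically "village mine lagoon amber net"); modifier "valley leather".
"valley leather" → head "leather", modifier "valley".
"village mine lagoon amber net" → head "net", modifier "village mine lagoon amber".
"village mine lagoon amber" → head "amber" (specifically "mine lagoon amber"), modifier "village".
"mine lagoon amber" → head "amber" (specifically "lagoon amber"), modifier "mine".
"lagoon amber" → head "amber", modifier "lagoon".
Putting it together: [[valley leather] [[village [mine [lagoon amber]]] net]].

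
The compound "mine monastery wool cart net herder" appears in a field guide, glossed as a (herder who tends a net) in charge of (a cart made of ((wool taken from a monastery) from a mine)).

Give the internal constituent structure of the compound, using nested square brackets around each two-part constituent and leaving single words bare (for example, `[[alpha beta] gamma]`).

The outermost head in the paraphrase is "herder" (specifically "net herder"), modified by "mine monastery wool cart".
Inside "mine monastery wool cart": head "cart", modifier "mine monastery wool".
Inside "mine monastery wool": head "wool" (specifically "monastery wool"), modifier "mine".
Inside "monastery wool": head "wool", modifier "monastery".
Inside "net herder": head "herder", modifier "net".
Assembled: [[[mine [monastery wool]] cart] [net herder]].

[[[mine [monastery wool]] cart] [net herder]]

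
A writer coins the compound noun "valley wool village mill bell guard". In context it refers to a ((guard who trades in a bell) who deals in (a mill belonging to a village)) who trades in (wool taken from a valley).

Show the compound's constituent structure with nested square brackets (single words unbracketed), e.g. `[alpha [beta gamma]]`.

[[valley wool] [[village mill] [bell guard]]]

The outermost head in the paraphrase is "guard" (specifically "village mill bell guard"), modified by "valley wool".
Inside "valley wool": head "wool", modifier "valley".
Inside "village mill bell guard": head "guard" (specifically "bell guard"), modifier "village mill".
Inside "village mill": head "mill", modifier "village".
Inside "bell guard": head "guard", modifier "bell".
Assembled: [[valley wool] [[village mill] [bell guard]]].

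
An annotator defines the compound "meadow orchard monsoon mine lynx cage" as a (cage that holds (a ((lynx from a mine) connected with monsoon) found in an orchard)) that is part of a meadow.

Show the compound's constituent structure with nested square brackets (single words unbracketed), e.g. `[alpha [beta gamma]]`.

The outermost head in the paraphrase is "cage" (specifically "orchard monsoon mine lynx cage"), modified by "meadow".
"orchard monsoon mine lynx cage" → head "cage", modifier "orchard monsoon mine lynx".
"orchard monsoon mine lynx" → head "lynx" (specifically "monsoon mine lynx"), modifier "orchard".
"monsoon mine lynx" → head "lynx" (specifically "mine lynx"), modifier "monsoon".
"mine lynx" → head "lynx", modifier "mine".
Assembled: [meadow [[orchard [monsoon [mine lynx]]] cage]].

[meadow [[orchard [monsoon [mine lynx]]] cage]]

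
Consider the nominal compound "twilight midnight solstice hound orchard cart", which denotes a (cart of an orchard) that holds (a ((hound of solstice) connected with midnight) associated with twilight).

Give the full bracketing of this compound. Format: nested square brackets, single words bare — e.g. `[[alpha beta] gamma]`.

Overall it is a kind of cart (specifically "orchard cart"); the modifier is "twilight midnight solstice hound".
Inside "twilight midnight solstice hound": head "hound" (specifically "midnight solstice hound"), modifier "twilight".
Inside "midnight solstice hound": head "hound" (specifically "solstice hound"), modifier "midnight".
Inside "solstice hound": head "hound", modifier "solstice".
Inside "orchard cart": head "cart", modifier "orchard".
Assembled: [[twilight [midnight [solstice hound]]] [orchard cart]].

[[twilight [midnight [solstice hound]]] [orchard cart]]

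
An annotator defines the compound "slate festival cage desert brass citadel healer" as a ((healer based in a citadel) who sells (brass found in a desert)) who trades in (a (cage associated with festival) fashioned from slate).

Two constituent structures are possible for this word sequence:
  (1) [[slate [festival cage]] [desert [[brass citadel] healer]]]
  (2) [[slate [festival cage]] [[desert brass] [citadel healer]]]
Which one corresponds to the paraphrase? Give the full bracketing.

[[slate [festival cage]] [[desert brass] [citadel healer]]]

The paraphrase's head is the "healer" part ("desert brass citadel healer"); its modifier is "slate festival cage".
That top-level split, carried through the inner groups, gives [[slate [festival cage]] [[desert brass] [citadel healer]]].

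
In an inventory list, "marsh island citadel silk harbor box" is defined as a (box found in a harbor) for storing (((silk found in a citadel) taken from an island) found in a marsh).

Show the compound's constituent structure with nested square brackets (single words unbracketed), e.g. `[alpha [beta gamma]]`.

[[marsh [island [citadel silk]]] [harbor box]]

At the top level: head "box" (specifically "harbor box"); modifier "marsh island citadel silk".
"marsh island citadel silk" → head "silk" (specifically "island citadel silk"), modifier "marsh".
"island citadel silk" → head "silk" (specifically "citadel silk"), modifier "island".
"citadel silk" → head "silk", modifier "citadel".
"harbor box" → head "box", modifier "harbor".
So the structure is [[marsh [island [citadel silk]]] [harbor box]].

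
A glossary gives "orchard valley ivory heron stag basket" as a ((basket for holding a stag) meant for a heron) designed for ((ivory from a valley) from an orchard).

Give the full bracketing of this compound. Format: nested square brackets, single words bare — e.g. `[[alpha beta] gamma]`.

[[orchard [valley ivory]] [heron [stag basket]]]

Overall it is a kind of basket (specifically "heron stag basket"); the modifier is "orchard valley ivory".
Inside "orchard valley ivory": head "ivory" (specifically "valley ivory"), modifier "orchard".
Inside "valley ivory": head "ivory", modifier "valley".
Inside "heron stag basket": head "basket" (specifically "stag basket"), modifier "heron".
Inside "stag basket": head "basket", modifier "stag".
Assembled: [[orchard [valley ivory]] [heron [stag basket]]].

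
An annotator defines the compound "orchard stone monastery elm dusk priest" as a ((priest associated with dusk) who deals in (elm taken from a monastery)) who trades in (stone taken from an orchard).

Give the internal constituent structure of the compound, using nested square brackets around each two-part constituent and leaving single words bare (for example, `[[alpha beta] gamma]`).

The outermost head in the paraphrase is "priest" (specifically "monastery elm dusk priest"), modified by "orchard stone".
Inside "orchard stone": head "stone", modifier "orchard".
Inside "monastery elm dusk priest": head "priest" (specifically "dusk priest"), modifier "monastery elm".
Inside "monastery elm": head "elm", modifier "monastery".
Inside "dusk priest": head "priest", modifier "dusk".
Putting it together: [[orchard stone] [[monastery elm] [dusk priest]]].

[[orchard stone] [[monastery elm] [dusk priest]]]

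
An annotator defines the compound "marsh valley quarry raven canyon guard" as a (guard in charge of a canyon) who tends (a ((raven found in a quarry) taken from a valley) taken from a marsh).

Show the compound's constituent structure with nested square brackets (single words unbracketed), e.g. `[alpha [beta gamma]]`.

At the top level: head "guard" (specifically "canyon guard"); modifier "marsh valley quarry raven".
"marsh valley quarry raven" → head "raven" (specifically "valley quarry raven"), modifier "marsh".
"valley quarry raven" → head "raven" (specifically "quarry raven"), modifier "valley".
"quarry raven" → head "raven", modifier "quarry".
"canyon guard" → head "guard", modifier "canyon".
Assembled: [[marsh [valley [quarry raven]]] [canyon guard]].

[[marsh [valley [quarry raven]]] [canyon guard]]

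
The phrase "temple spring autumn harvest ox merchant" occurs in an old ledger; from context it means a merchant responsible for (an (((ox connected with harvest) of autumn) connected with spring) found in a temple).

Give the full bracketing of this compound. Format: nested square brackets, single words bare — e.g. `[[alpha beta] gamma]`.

Whole compound: head "merchant", modifier "temple spring autumn harvest ox".
Within "temple spring autumn harvest ox", the head is "ox" (specifically "spring autumn harvest ox") and the modifier is "temple".
Within "spring autumn harvest ox", the head is "ox" (specifically "autumn harvest ox") and the modifier is "spring".
Within "autumn harvest ox", the head is "ox" (specifically "harvest ox") and the modifier is "autumn".
Within "harvest ox", the head is "ox" and the modifier is "harvest".
So the structure is [[temple [spring [autumn [harvest ox]]]] merchant].

[[temple [spring [autumn [harvest ox]]]] merchant]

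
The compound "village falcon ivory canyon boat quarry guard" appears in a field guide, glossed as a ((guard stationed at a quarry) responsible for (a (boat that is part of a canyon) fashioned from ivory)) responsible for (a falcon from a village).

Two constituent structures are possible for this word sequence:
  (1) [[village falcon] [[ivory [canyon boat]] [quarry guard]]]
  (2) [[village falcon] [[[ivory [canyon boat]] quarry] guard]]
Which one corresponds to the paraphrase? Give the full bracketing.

The paraphrase's head is the "guard" part ("ivory canyon boat quarry guard"); its modifier is "village falcon".
That top-level split, carried through the inner groups, gives [[village falcon] [[ivory [canyon boat]] [quarry guard]]].

[[village falcon] [[ivory [canyon boat]] [quarry guard]]]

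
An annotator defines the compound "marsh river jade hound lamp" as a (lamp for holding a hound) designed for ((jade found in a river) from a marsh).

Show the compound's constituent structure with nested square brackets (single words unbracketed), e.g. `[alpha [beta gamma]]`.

The outermost head in the paraphrase is "lamp" (specifically "hound lamp"), modified by "marsh river jade".
"marsh river jade" → head "jade" (specifically "river jade"), modifier "marsh".
"river jade" → head "jade", modifier "river".
"hound lamp" → head "lamp", modifier "hound".
So the structure is [[marsh [river jade]] [hound lamp]].

[[marsh [river jade]] [hound lamp]]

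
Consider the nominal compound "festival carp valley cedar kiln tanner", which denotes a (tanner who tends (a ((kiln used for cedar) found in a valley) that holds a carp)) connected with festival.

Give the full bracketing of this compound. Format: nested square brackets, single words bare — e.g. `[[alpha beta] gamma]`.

[festival [[carp [valley [cedar kiln]]] tanner]]

Overall it is a kind of tanner (specifically "carp valley cedar kiln tanner"); the modifier is "festival".
Inside "carp valley cedar kiln tanner": head "tanner", modifier "carp valley cedar kiln".
Inside "carp valley cedar kiln": head "kiln" (specifically "valley cedar kiln"), modifier "carp".
Inside "valley cedar kiln": head "kiln" (specifically "cedar kiln"), modifier "valley".
Inside "cedar kiln": head "kiln", modifier "cedar".
Putting it together: [festival [[carp [valley [cedar kiln]]] tanner]].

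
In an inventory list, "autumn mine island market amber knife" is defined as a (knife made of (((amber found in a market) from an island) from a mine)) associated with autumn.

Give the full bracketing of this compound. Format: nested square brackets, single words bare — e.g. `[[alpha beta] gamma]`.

The outermost head in the paraphrase is "knife" (specifically "mine island market amber knife"), modified by "autumn".
"mine island market amber knife" → head "knife", modifier "mine island market amber".
"mine island market amber" → head "amber" (specifically "island market amber"), modifier "mine".
"island market amber" → head "amber" (specifically "market amber"), modifier "island".
"market amber" → head "amber", modifier "market".
Assembled: [autumn [[mine [island [market amber]]] knife]].

[autumn [[mine [island [market amber]]] knife]]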